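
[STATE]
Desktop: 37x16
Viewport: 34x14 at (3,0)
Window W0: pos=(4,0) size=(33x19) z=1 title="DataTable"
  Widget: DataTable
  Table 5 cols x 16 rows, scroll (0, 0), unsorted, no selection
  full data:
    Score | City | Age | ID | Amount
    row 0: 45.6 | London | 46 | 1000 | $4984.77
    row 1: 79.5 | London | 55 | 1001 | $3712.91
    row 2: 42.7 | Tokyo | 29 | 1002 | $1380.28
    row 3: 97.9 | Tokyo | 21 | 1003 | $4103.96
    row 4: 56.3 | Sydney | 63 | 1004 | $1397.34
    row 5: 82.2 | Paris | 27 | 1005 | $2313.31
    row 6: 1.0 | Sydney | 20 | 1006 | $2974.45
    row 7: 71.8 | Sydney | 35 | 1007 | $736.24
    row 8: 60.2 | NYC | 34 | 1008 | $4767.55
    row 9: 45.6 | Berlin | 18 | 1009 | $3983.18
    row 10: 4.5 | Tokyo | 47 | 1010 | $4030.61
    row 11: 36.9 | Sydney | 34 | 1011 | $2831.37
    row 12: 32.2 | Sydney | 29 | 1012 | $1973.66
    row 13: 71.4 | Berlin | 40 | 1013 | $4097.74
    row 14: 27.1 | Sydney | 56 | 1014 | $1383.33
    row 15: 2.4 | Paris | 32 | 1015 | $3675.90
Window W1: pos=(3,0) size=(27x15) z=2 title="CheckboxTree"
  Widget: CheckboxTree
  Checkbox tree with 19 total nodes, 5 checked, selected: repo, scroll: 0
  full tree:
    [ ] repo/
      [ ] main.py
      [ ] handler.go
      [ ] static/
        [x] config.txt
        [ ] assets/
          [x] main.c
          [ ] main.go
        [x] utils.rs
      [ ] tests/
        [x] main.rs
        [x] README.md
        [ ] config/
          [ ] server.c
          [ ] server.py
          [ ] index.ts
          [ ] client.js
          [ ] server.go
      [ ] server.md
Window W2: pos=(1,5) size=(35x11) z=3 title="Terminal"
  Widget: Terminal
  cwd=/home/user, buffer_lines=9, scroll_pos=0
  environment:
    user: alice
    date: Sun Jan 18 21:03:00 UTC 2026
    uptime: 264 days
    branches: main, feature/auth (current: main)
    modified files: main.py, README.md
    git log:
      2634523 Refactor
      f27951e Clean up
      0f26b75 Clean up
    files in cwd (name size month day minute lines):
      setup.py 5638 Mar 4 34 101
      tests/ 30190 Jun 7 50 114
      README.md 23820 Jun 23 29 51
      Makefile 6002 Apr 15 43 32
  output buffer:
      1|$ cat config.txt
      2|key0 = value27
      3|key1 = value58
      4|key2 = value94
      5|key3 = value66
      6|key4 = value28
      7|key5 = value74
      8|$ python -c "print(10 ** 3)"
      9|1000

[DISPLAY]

┏━━━━━━━━━━━━━━━━━━━━━━━━━┓━━━━━━┓
┃ CheckboxTree            ┃      ┃
┠─────────────────────────┨──────┨
┃>[-] repo/               ┃unt   ┃
┃   [ ] main.py           ┃───── ┃
━━━━━━━━━━━━━━━━━━━━━━━━━━━━━━━━┓┃
Terminal                        ┃┃
────────────────────────────────┨┃
 cat config.txt                 ┃┃
ey0 = value27                   ┃┃
ey1 = value58                   ┃┃
ey2 = value94                   ┃┃
ey3 = value66                   ┃┃
ey4 = value28                   ┃┃


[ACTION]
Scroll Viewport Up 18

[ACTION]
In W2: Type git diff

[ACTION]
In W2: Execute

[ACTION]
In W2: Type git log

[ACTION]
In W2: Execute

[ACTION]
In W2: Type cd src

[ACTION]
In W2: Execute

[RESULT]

┏━━━━━━━━━━━━━━━━━━━━━━━━━┓━━━━━━┓
┃ CheckboxTree            ┃      ┃
┠─────────────────────────┨──────┨
┃>[-] repo/               ┃unt   ┃
┃   [ ] main.py           ┃───── ┃
━━━━━━━━━━━━━━━━━━━━━━━━━━━━━━━━┓┃
Terminal                        ┃┃
────────────────────────────────┨┃
 git log                        ┃┃
634523 Refactor                 ┃┃
27951e Clean up                 ┃┃
f26b75 Clean up                 ┃┃
 cd src                         ┃┃
                                ┃┃


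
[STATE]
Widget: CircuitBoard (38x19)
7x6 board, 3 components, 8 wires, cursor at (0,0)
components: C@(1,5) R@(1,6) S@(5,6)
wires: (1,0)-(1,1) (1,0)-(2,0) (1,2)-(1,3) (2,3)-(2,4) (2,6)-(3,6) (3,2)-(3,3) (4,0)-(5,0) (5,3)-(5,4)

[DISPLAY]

   0 1 2 3 4 5 6                      
0  [.]                                
                                      
1   · ─ ·   · ─ ·       C   R         
    │                                 
2   ·           · ─ ·       ·         
                            │         
3           · ─ ·           ·         
                                      
4   ·                                 
    │                                 
5   ·           · ─ ·       S         
Cursor: (0,0)                         
                                      
                                      
                                      
                                      
                                      
                                      


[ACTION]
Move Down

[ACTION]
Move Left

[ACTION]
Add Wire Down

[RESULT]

   0 1 2 3 4 5 6                      
0                                     
                                      
1  [.]─ ·   · ─ ·       C   R         
    │                                 
2   ·           · ─ ·       ·         
                            │         
3           · ─ ·           ·         
                                      
4   ·                                 
    │                                 
5   ·           · ─ ·       S         
Cursor: (1,0)                         
                                      
                                      
                                      
                                      
                                      
                                      


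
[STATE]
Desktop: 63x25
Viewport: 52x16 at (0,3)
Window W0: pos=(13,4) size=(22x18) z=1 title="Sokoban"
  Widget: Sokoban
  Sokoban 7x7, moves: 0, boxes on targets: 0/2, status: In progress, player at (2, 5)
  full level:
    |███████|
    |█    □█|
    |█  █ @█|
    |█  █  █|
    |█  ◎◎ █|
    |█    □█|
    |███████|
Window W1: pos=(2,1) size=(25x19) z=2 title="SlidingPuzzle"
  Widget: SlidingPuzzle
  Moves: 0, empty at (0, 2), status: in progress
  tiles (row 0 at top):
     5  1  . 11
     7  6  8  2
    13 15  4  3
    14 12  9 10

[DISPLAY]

  ┠───────────────────────┨                         
  ┃┌────┬────┬────┬────┐  ┃━━━━━━━┓                 
  ┃│  5 │  1 │    │ 11 │  ┃       ┃                 
  ┃├────┼────┼────┼────┤  ┃───────┨                 
  ┃│  7 │  6 │  8 │  2 │  ┃       ┃                 
  ┃├────┼────┼────┼────┤  ┃       ┃                 
  ┃│ 13 │ 15 │  4 │  3 │  ┃       ┃                 
  ┃├────┼────┼────┼────┤  ┃       ┃                 
  ┃│ 14 │ 12 │  9 │ 10 │  ┃       ┃                 
  ┃└────┴────┴────┴────┘  ┃       ┃                 
  ┃Moves: 0               ┃       ┃                 
  ┃                       ┃       ┃                 
  ┃                       ┃       ┃                 
  ┃                       ┃       ┃                 
  ┃                       ┃       ┃                 
  ┃                       ┃       ┃                 


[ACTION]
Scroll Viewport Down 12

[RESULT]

  ┃│ 13 │ 15 │  4 │  3 │  ┃       ┃                 
  ┃├────┼────┼────┼────┤  ┃       ┃                 
  ┃│ 14 │ 12 │  9 │ 10 │  ┃       ┃                 
  ┃└────┴────┴────┴────┘  ┃       ┃                 
  ┃Moves: 0               ┃       ┃                 
  ┃                       ┃       ┃                 
  ┃                       ┃       ┃                 
  ┃                       ┃       ┃                 
  ┃                       ┃       ┃                 
  ┃                       ┃       ┃                 
  ┗━━━━━━━━━━━━━━━━━━━━━━━┛       ┃                 
             ┃                    ┃                 
             ┗━━━━━━━━━━━━━━━━━━━━┛                 
                                                    
                                                    
                                                    


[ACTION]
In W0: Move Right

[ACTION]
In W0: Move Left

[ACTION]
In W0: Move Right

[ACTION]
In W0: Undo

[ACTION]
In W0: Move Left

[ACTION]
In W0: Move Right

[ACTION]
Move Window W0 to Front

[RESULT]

  ┃│ 13 │ 15 ┃█  █ @█             ┃                 
  ┃├────┼────┃█  █  █             ┃                 
  ┃│ 14 │ 12 ┃█  ◎◎ █             ┃                 
  ┃└────┴────┃█    □█             ┃                 
  ┃Moves: 0  ┃███████             ┃                 
  ┃          ┃Moves: 2  0/2       ┃                 
  ┃          ┃                    ┃                 
  ┃          ┃                    ┃                 
  ┃          ┃                    ┃                 
  ┃          ┃                    ┃                 
  ┗━━━━━━━━━━┃                    ┃                 
             ┃                    ┃                 
             ┗━━━━━━━━━━━━━━━━━━━━┛                 
                                                    
                                                    
                                                    


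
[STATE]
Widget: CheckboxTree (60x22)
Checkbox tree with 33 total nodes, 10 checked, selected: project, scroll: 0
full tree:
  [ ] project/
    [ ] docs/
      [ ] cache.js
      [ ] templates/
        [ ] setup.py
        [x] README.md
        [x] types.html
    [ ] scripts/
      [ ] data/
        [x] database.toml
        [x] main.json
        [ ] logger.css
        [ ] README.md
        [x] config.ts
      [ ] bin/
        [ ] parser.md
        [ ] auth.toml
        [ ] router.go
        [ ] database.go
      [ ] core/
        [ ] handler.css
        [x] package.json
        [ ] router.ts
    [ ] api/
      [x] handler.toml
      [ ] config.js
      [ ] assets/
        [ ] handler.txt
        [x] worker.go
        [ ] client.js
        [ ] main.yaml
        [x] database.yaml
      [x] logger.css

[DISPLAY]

>[-] project/                                               
   [-] docs/                                                
     [ ] cache.js                                           
     [-] templates/                                         
       [ ] setup.py                                         
       [x] README.md                                        
       [x] types.html                                       
   [-] scripts/                                             
     [-] data/                                              
       [x] database.toml                                    
       [x] main.json                                        
       [ ] logger.css                                       
       [ ] README.md                                        
       [x] config.ts                                        
     [ ] bin/                                               
       [ ] parser.md                                        
       [ ] auth.toml                                        
       [ ] router.go                                        
       [ ] database.go                                      
     [-] core/                                              
       [ ] handler.css                                      
       [x] package.json                                     


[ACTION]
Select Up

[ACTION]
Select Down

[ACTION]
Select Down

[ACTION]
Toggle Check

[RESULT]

 [-] project/                                               
   [-] docs/                                                
>    [x] cache.js                                           
     [-] templates/                                         
       [ ] setup.py                                         
       [x] README.md                                        
       [x] types.html                                       
   [-] scripts/                                             
     [-] data/                                              
       [x] database.toml                                    
       [x] main.json                                        
       [ ] logger.css                                       
       [ ] README.md                                        
       [x] config.ts                                        
     [ ] bin/                                               
       [ ] parser.md                                        
       [ ] auth.toml                                        
       [ ] router.go                                        
       [ ] database.go                                      
     [-] core/                                              
       [ ] handler.css                                      
       [x] package.json                                     


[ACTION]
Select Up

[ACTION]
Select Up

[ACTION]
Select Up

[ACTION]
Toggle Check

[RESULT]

>[x] project/                                               
   [x] docs/                                                
     [x] cache.js                                           
     [x] templates/                                         
       [x] setup.py                                         
       [x] README.md                                        
       [x] types.html                                       
   [x] scripts/                                             
     [x] data/                                              
       [x] database.toml                                    
       [x] main.json                                        
       [x] logger.css                                       
       [x] README.md                                        
       [x] config.ts                                        
     [x] bin/                                               
       [x] parser.md                                        
       [x] auth.toml                                        
       [x] router.go                                        
       [x] database.go                                      
     [x] core/                                              
       [x] handler.css                                      
       [x] package.json                                     


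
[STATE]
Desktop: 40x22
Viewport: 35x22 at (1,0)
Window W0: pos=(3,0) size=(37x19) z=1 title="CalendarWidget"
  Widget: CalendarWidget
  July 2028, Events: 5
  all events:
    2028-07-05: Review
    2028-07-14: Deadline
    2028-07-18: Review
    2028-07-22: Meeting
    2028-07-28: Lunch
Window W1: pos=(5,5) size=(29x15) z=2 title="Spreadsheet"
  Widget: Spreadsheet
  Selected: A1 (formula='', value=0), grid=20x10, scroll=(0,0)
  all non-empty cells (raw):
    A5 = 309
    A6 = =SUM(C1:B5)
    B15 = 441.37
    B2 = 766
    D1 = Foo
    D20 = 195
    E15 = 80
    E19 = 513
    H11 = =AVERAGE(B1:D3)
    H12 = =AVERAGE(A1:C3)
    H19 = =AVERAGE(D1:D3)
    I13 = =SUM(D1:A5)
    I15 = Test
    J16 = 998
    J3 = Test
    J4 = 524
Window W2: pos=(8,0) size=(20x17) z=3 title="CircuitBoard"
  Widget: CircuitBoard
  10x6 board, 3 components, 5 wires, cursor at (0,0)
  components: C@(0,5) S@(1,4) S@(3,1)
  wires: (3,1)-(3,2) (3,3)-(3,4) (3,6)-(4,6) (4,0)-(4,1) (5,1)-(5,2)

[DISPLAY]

  ┏━━━━┏━━━━━━━━━━━━━━━━━━┓━━━━━━━━
  ┃ Cal┃ CircuitBoard     ┃        
  ┠────┠──────────────────┨────────
  ┃    ┃   0 1 2 3 4 5 6 7┃        
  ┃Mo T┃0  [.]            ┃        
  ┃ ┏━━┃                  ┃━━━━━┓  
  ┃ ┃ S┃1                 ┃     ┃  
  ┃1┠──┃                  ┃─────┨  
  ┃1┃A1┃2                 ┃     ┃  
  ┃2┃  ┃                  ┃ C   ┃  
  ┃3┃--┃3       S ─ ·   · ┃-----┃  
  ┃ ┃  ┃                  ┃     ┃  
  ┃ ┃  ┃4   · ─ ·         ┃     ┃  
  ┃ ┃  ┃                  ┃     ┃  
  ┃ ┃  ┃5       · ─ ·     ┃     ┃  
  ┃ ┃  ┃Cursor: (0,0)     ┃     ┃  
  ┃ ┃  ┗━━━━━━━━━━━━━━━━━━┛     ┃  
  ┃ ┃  7        0       0       ┃  
  ┗━┃  8        0       0       ┃━━
    ┗━━━━━━━━━━━━━━━━━━━━━━━━━━━┛  
                                   
                                   


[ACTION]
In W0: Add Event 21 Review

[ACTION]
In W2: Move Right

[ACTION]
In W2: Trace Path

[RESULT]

  ┏━━━━┏━━━━━━━━━━━━━━━━━━┓━━━━━━━━
  ┃ Cal┃ CircuitBoard     ┃        
  ┠────┠──────────────────┨────────
  ┃    ┃   0 1 2 3 4 5 6 7┃        
  ┃Mo T┃0      [.]        ┃        
  ┃ ┏━━┃                  ┃━━━━━┓  
  ┃ ┃ S┃1                 ┃     ┃  
  ┃1┠──┃                  ┃─────┨  
  ┃1┃A1┃2                 ┃     ┃  
  ┃2┃  ┃                  ┃ C   ┃  
  ┃3┃--┃3       S ─ ·   · ┃-----┃  
  ┃ ┃  ┃                  ┃     ┃  
  ┃ ┃  ┃4   · ─ ·         ┃     ┃  
  ┃ ┃  ┃                  ┃     ┃  
  ┃ ┃  ┃5       · ─ ·     ┃     ┃  
  ┃ ┃  ┃Cursor: (0,1)  Tra┃     ┃  
  ┃ ┃  ┗━━━━━━━━━━━━━━━━━━┛     ┃  
  ┃ ┃  7        0       0       ┃  
  ┗━┃  8        0       0       ┃━━
    ┗━━━━━━━━━━━━━━━━━━━━━━━━━━━┛  
                                   
                                   


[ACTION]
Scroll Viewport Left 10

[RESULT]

   ┏━━━━┏━━━━━━━━━━━━━━━━━━┓━━━━━━━
   ┃ Cal┃ CircuitBoard     ┃       
   ┠────┠──────────────────┨───────
   ┃    ┃   0 1 2 3 4 5 6 7┃       
   ┃Mo T┃0      [.]        ┃       
   ┃ ┏━━┃                  ┃━━━━━┓ 
   ┃ ┃ S┃1                 ┃     ┃ 
   ┃1┠──┃                  ┃─────┨ 
   ┃1┃A1┃2                 ┃     ┃ 
   ┃2┃  ┃                  ┃ C   ┃ 
   ┃3┃--┃3       S ─ ·   · ┃-----┃ 
   ┃ ┃  ┃                  ┃     ┃ 
   ┃ ┃  ┃4   · ─ ·         ┃     ┃ 
   ┃ ┃  ┃                  ┃     ┃ 
   ┃ ┃  ┃5       · ─ ·     ┃     ┃ 
   ┃ ┃  ┃Cursor: (0,1)  Tra┃     ┃ 
   ┃ ┃  ┗━━━━━━━━━━━━━━━━━━┛     ┃ 
   ┃ ┃  7        0       0       ┃ 
   ┗━┃  8        0       0       ┃━
     ┗━━━━━━━━━━━━━━━━━━━━━━━━━━━┛ 
                                   
                                   


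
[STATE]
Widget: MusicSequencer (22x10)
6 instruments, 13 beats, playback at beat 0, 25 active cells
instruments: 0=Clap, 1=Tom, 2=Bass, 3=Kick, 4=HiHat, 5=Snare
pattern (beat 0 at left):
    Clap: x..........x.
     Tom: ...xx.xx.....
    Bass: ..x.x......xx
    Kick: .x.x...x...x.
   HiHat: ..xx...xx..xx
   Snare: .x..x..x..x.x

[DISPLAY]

      ▼123456789012   
  Clap█··········█·   
   Tom···██·██·····   
  Bass··█·█······██   
  Kick·█·█···█···█·   
 HiHat··██···██··██   
 Snare·█··█··█··█·█   
                      
                      
                      


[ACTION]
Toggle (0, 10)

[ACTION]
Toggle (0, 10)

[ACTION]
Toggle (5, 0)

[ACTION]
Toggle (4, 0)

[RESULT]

      ▼123456789012   
  Clap█··········█·   
   Tom···██·██·····   
  Bass··█·█······██   
  Kick·█·█···█···█·   
 HiHat█·██···██··██   
 Snare██··█··█··█·█   
                      
                      
                      


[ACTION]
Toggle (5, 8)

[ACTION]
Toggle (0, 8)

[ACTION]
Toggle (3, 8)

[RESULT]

      ▼123456789012   
  Clap█·······█··█·   
   Tom···██·██·····   
  Bass··█·█······██   
  Kick·█·█···██··█·   
 HiHat█·██···██··██   
 Snare██··█··██·█·█   
                      
                      
                      


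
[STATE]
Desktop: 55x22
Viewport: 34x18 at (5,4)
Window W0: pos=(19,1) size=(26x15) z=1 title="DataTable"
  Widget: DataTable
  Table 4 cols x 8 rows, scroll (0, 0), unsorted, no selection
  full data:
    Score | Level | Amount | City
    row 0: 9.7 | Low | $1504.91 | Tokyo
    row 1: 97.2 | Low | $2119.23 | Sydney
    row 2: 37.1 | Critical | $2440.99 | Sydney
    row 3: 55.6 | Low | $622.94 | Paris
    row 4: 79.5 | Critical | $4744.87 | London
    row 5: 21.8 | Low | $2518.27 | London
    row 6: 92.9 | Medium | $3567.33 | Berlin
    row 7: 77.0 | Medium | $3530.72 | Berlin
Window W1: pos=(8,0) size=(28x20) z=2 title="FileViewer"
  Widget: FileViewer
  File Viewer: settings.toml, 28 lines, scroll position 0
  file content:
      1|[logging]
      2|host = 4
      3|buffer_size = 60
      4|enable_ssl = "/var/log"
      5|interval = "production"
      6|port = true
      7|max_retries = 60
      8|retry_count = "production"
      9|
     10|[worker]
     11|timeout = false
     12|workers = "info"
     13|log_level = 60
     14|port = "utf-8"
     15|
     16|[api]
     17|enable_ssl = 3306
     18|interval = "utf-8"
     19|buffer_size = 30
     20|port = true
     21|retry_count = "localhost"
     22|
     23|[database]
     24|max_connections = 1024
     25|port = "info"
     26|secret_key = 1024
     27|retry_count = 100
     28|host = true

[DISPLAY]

   ┃host = 4                 █┃mou
   ┃buffer_size = 60         ░┃───
   ┃enable_ssl = "/var/log"  ░┃150
   ┃interval = "production"  ░┃211
   ┃port = true              ░┃244
   ┃max_retries = 60         ░┃622
   ┃retry_count = "production░┃474
   ┃                         ░┃251
   ┃[worker]                 ░┃356
   ┃timeout = false          ░┃353
   ┃workers = "info"         ░┃   
   ┃log_level = 60           ░┃━━━
   ┃port = "utf-8"           ░┃   
   ┃                         ░┃   
   ┃[api]                    ▼┃   
   ┗━━━━━━━━━━━━━━━━━━━━━━━━━━┛   
                                  
                                  


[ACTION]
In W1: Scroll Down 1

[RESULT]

   ┃buffer_size = 60         ░┃mou
   ┃enable_ssl = "/var/log"  █┃───
   ┃interval = "production"  ░┃150
   ┃port = true              ░┃211
   ┃max_retries = 60         ░┃244
   ┃retry_count = "production░┃622
   ┃                         ░┃474
   ┃[worker]                 ░┃251
   ┃timeout = false          ░┃356
   ┃workers = "info"         ░┃353
   ┃log_level = 60           ░┃   
   ┃port = "utf-8"           ░┃━━━
   ┃                         ░┃   
   ┃[api]                    ░┃   
   ┃enable_ssl = 3306        ▼┃   
   ┗━━━━━━━━━━━━━━━━━━━━━━━━━━┛   
                                  
                                  


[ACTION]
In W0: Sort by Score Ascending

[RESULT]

   ┃buffer_size = 60         ░┃mou
   ┃enable_ssl = "/var/log"  █┃───
   ┃interval = "production"  ░┃150
   ┃port = true              ░┃251
   ┃max_retries = 60         ░┃244
   ┃retry_count = "production░┃622
   ┃                         ░┃353
   ┃[worker]                 ░┃474
   ┃timeout = false          ░┃356
   ┃workers = "info"         ░┃211
   ┃log_level = 60           ░┃   
   ┃port = "utf-8"           ░┃━━━
   ┃                         ░┃   
   ┃[api]                    ░┃   
   ┃enable_ssl = 3306        ▼┃   
   ┗━━━━━━━━━━━━━━━━━━━━━━━━━━┛   
                                  
                                  


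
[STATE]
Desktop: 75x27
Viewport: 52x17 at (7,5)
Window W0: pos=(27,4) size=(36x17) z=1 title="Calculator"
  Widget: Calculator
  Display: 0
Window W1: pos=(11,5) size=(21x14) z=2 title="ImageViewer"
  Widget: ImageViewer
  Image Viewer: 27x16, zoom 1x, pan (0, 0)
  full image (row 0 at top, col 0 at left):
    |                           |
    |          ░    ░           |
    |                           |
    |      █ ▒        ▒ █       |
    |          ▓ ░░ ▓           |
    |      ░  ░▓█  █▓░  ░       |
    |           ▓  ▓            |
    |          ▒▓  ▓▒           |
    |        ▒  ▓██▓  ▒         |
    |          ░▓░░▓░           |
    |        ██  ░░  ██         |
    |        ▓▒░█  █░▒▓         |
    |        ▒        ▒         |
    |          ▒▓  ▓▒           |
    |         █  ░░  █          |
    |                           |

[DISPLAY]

    ┏━━━━━━━━━━━━━━━━━━━┓culator                    
    ┃ ImageViewer       ┃───────────────────────────
    ┠───────────────────┨                           
    ┃                   ┃┬───┬───┬───┐              
    ┃          ░    ░   ┃│ 8 │ 9 │ ÷ │              
    ┃                   ┃┼───┼───┼───┤              
    ┃      █ ▒        ▒ ┃│ 5 │ 6 │ × │              
    ┃          ▓ ░░ ▓   ┃┼───┼───┼───┤              
    ┃      ░  ░▓█  █▓░  ┃│ 2 │ 3 │ - │              
    ┃           ▓  ▓    ┃┼───┼───┼───┤              
    ┃          ▒▓  ▓▒   ┃│ . │ = │ + │              
    ┃        ▒  ▓██▓  ▒ ┃┼───┼───┼───┤              
    ┃          ░▓░░▓░   ┃│ MC│ MR│ M+│              
    ┗━━━━━━━━━━━━━━━━━━━┛┴───┴───┴───┘              
                    ┃                               
                    ┗━━━━━━━━━━━━━━━━━━━━━━━━━━━━━━━
                                                    


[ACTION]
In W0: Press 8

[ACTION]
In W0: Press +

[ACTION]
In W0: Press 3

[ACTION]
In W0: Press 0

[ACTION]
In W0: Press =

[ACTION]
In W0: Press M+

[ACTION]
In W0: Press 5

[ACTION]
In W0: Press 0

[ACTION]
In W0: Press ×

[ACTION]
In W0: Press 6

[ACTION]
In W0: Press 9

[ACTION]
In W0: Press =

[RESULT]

    ┏━━━━━━━━━━━━━━━━━━━┓culator                    
    ┃ ImageViewer       ┃───────────────────────────
    ┠───────────────────┨                        265
    ┃                   ┃┬───┬───┬───┐              
    ┃          ░    ░   ┃│ 8 │ 9 │ ÷ │              
    ┃                   ┃┼───┼───┼───┤              
    ┃      █ ▒        ▒ ┃│ 5 │ 6 │ × │              
    ┃          ▓ ░░ ▓   ┃┼───┼───┼───┤              
    ┃      ░  ░▓█  █▓░  ┃│ 2 │ 3 │ - │              
    ┃           ▓  ▓    ┃┼───┼───┼───┤              
    ┃          ▒▓  ▓▒   ┃│ . │ = │ + │              
    ┃        ▒  ▓██▓  ▒ ┃┼───┼───┼───┤              
    ┃          ░▓░░▓░   ┃│ MC│ MR│ M+│              
    ┗━━━━━━━━━━━━━━━━━━━┛┴───┴───┴───┘              
                    ┃                               
                    ┗━━━━━━━━━━━━━━━━━━━━━━━━━━━━━━━
                                                    


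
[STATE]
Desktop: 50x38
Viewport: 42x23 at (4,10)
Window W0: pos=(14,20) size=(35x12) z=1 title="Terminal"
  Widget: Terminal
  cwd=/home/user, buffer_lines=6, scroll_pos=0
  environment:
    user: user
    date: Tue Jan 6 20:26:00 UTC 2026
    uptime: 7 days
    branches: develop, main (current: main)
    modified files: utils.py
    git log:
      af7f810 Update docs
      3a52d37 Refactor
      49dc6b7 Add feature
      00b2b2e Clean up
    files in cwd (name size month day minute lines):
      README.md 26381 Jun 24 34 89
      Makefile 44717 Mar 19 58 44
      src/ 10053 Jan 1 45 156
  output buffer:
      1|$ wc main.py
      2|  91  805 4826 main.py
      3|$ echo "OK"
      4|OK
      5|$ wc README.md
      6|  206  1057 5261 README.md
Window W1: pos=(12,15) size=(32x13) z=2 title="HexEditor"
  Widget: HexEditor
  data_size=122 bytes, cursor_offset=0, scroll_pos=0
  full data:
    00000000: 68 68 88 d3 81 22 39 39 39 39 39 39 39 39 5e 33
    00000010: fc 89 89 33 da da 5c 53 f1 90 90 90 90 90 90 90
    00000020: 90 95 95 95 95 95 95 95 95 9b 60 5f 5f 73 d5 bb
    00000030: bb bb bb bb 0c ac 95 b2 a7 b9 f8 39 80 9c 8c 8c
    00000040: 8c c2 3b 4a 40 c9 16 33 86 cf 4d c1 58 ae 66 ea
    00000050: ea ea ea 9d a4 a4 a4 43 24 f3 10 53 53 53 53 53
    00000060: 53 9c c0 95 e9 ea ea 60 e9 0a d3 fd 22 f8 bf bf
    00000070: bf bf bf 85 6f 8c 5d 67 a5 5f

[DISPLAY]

                                          
                                          
                                          
                                          
                                          
        ┏━━━━━━━━━━━━━━━━━━━━━━━━━━━━━━┓  
        ┃ HexEditor                    ┃  
        ┠──────────────────────────────┨  
        ┃00000000  68 68 88 d3 81 22 39┃  
        ┃00000010  fc 89 89 33 da da 5c┃  
        ┃00000020  90 95 95 95 95 95 95┃━━
        ┃00000030  bb bb bb bb 0c ac 95┃  
        ┃00000040  8c c2 3b 4a 40 c9 16┃──
        ┃00000050  ea ea ea 9d a4 a4 a4┃  
        ┃00000060  53 9c c0 95 e9 ea ea┃  
        ┃00000070  bf bf bf 85 6f 8c 5d┃  
        ┃                              ┃  
        ┗━━━━━━━━━━━━━━━━━━━━━━━━━━━━━━┛  
          ┃  206  1057 5261 README.md     
          ┃$ █                            
          ┃                               
          ┗━━━━━━━━━━━━━━━━━━━━━━━━━━━━━━━
                                          


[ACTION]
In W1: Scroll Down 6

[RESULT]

                                          
                                          
                                          
                                          
                                          
        ┏━━━━━━━━━━━━━━━━━━━━━━━━━━━━━━┓  
        ┃ HexEditor                    ┃  
        ┠──────────────────────────────┨  
        ┃00000060  53 9c c0 95 e9 ea ea┃  
        ┃00000070  bf bf bf 85 6f 8c 5d┃  
        ┃                              ┃━━
        ┃                              ┃  
        ┃                              ┃──
        ┃                              ┃  
        ┃                              ┃  
        ┃                              ┃  
        ┃                              ┃  
        ┗━━━━━━━━━━━━━━━━━━━━━━━━━━━━━━┛  
          ┃  206  1057 5261 README.md     
          ┃$ █                            
          ┃                               
          ┗━━━━━━━━━━━━━━━━━━━━━━━━━━━━━━━
                                          


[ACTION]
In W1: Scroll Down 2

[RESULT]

                                          
                                          
                                          
                                          
                                          
        ┏━━━━━━━━━━━━━━━━━━━━━━━━━━━━━━┓  
        ┃ HexEditor                    ┃  
        ┠──────────────────────────────┨  
        ┃00000070  bf bf bf 85 6f 8c 5d┃  
        ┃                              ┃  
        ┃                              ┃━━
        ┃                              ┃  
        ┃                              ┃──
        ┃                              ┃  
        ┃                              ┃  
        ┃                              ┃  
        ┃                              ┃  
        ┗━━━━━━━━━━━━━━━━━━━━━━━━━━━━━━┛  
          ┃  206  1057 5261 README.md     
          ┃$ █                            
          ┃                               
          ┗━━━━━━━━━━━━━━━━━━━━━━━━━━━━━━━
                                          


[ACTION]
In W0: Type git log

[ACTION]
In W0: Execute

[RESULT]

                                          
                                          
                                          
                                          
                                          
        ┏━━━━━━━━━━━━━━━━━━━━━━━━━━━━━━┓  
        ┃ HexEditor                    ┃  
        ┠──────────────────────────────┨  
        ┃00000070  bf bf bf 85 6f 8c 5d┃  
        ┃                              ┃  
        ┃                              ┃━━
        ┃                              ┃  
        ┃                              ┃──
        ┃                              ┃  
        ┃                              ┃  
        ┃                              ┃  
        ┃                              ┃  
        ┗━━━━━━━━━━━━━━━━━━━━━━━━━━━━━━┛  
          ┃49dc6b7 Add feature            
          ┃00b2b2e Clean up               
          ┃$ █                            
          ┗━━━━━━━━━━━━━━━━━━━━━━━━━━━━━━━
                                          


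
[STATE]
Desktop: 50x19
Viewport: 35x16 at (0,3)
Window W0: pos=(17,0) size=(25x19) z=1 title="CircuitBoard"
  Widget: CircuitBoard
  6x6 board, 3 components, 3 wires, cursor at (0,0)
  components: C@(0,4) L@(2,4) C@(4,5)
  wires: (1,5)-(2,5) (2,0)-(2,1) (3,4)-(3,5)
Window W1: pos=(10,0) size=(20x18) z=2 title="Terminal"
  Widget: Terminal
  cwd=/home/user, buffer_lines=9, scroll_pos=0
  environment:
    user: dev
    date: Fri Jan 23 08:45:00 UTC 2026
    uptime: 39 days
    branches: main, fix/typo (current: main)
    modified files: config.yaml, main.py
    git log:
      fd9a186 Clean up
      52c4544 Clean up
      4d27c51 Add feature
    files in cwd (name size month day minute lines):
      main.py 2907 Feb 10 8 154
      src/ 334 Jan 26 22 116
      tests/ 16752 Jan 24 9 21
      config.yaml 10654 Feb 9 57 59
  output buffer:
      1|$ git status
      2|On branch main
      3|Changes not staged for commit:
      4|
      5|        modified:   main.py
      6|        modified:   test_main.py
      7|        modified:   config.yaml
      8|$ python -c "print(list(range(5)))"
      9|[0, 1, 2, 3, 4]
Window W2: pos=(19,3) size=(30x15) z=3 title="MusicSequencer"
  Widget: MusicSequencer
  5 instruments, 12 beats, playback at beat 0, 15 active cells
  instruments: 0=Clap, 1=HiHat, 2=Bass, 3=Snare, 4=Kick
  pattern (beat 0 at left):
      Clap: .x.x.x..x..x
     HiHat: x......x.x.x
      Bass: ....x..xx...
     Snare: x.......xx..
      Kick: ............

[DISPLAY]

          ┃$ git st┏━━━━━━━━━━━━━━━
          ┃On branc┃ MusicSequencer
          ┃Changes ┠───────────────
          ┃        ┃      ▼12345678
          ┃        ┃  Clap·█·█·█··█
          ┃        ┃ HiHat█······█·
          ┃        ┃  Bass····█··██
          ┃$ python┃ Snare█·······█
          ┃[0, 1, 2┃  Kick·········
          ┃$ █     ┃               
          ┃        ┃               
          ┃        ┃               
          ┃        ┃               
          ┃        ┃               
          ┗━━━━━━━━┗━━━━━━━━━━━━━━━
                 ┗━━━━━━━━━━━━━━━━━


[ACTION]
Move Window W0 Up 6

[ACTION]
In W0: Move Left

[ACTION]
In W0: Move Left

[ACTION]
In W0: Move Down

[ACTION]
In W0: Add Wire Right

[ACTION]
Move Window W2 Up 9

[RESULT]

          ┃$ git st┃      ▼12345678
          ┃On branc┃  Clap·█·█·█··█
          ┃Changes ┃ HiHat█······█·
          ┃        ┃  Bass····█··██
          ┃        ┃ Snare█·······█
          ┃        ┃  Kick·········
          ┃        ┃               
          ┃$ python┃               
          ┃[0, 1, 2┃               
          ┃$ █     ┃               
          ┃        ┃               
          ┃        ┗━━━━━━━━━━━━━━━
          ┃                  ┃)    
          ┃                  ┃     
          ┗━━━━━━━━━━━━━━━━━━┛     
                 ┗━━━━━━━━━━━━━━━━━


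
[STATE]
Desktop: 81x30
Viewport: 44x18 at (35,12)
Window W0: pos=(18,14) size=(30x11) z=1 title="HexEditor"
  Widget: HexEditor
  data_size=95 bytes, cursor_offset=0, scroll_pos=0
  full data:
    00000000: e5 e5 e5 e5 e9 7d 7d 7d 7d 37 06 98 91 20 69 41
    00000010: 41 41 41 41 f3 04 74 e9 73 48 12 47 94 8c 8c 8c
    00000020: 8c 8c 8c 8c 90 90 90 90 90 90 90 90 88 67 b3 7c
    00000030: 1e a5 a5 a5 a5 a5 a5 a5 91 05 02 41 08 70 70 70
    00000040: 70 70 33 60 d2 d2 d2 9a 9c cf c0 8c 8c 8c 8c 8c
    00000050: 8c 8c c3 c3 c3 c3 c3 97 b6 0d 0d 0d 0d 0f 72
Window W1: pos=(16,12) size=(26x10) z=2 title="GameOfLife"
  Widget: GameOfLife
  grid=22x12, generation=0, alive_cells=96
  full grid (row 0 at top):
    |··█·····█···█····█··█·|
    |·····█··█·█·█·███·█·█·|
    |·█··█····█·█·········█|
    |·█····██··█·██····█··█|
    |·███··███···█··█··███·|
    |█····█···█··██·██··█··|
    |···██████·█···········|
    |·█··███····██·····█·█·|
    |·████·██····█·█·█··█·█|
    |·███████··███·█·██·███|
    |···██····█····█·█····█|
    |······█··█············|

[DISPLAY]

━━━━━━┓                                     
      ┃                                     
──────┨━━━━━┓                               
      ┃     ┃                               
█··█  ┃─────┨                               
███·  ┃9 7d ┃                               
·█··  ┃3 04 ┃                               
····  ┃0 90 ┃                               
█·█·  ┃5 a5 ┃                               
━━━━━━┛2 d2 ┃                               
c3 c3 c3 c3 ┃                               
            ┃                               
━━━━━━━━━━━━┛                               
                                            
                                            
                                            
                                            
                                            


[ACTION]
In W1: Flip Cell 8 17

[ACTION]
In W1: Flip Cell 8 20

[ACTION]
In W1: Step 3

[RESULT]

━━━━━━┓                                     
      ┃                                     
──────┨━━━━━┓                               
      ┃     ┃                               
··██  ┃─────┨                               
··██  ┃9 7d ┃                               
··█·  ┃3 04 ┃                               
█··█  ┃0 90 ┃                               
···█  ┃5 a5 ┃                               
━━━━━━┛2 d2 ┃                               
c3 c3 c3 c3 ┃                               
            ┃                               
━━━━━━━━━━━━┛                               
                                            
                                            
                                            
                                            
                                            


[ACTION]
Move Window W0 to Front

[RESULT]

━━━━━━┓                                     
      ┃                                     
━━━━━━━━━━━━┓                               
            ┃                               
────────────┨                               
e5 e5 e9 7d ┃                               
41 41 f3 04 ┃                               
8c 8c 90 90 ┃                               
a5 a5 a5 a5 ┃                               
33 60 d2 d2 ┃                               
c3 c3 c3 c3 ┃                               
            ┃                               
━━━━━━━━━━━━┛                               
                                            
                                            
                                            
                                            
                                            


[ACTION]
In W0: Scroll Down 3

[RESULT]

━━━━━━┓                                     
      ┃                                     
━━━━━━━━━━━━┓                               
            ┃                               
────────────┨                               
a5 a5 a5 a5 ┃                               
33 60 d2 d2 ┃                               
c3 c3 c3 c3 ┃                               
            ┃                               
            ┃                               
            ┃                               
            ┃                               
━━━━━━━━━━━━┛                               
                                            
                                            
                                            
                                            
                                            
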